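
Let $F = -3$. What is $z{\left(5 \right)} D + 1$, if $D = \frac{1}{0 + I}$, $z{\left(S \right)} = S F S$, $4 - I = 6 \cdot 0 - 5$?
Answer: $- \frac{22}{3} \approx -7.3333$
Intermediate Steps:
$I = 9$ ($I = 4 - \left(6 \cdot 0 - 5\right) = 4 - \left(0 - 5\right) = 4 - -5 = 4 + 5 = 9$)
$z{\left(S \right)} = - 3 S^{2}$ ($z{\left(S \right)} = S \left(- 3 S\right) = - 3 S^{2}$)
$D = \frac{1}{9}$ ($D = \frac{1}{0 + 9} = \frac{1}{9} \approx 0.11111$)
$z{\left(5 \right)} D + 1 = - 3 \cdot 5^{2} \cdot \frac{1}{9} + 1 = \left(-3\right) 25 \cdot \frac{1}{9} + 1 = \left(-75\right) \frac{1}{9} + 1 = - \frac{25}{3} + 1 = - \frac{22}{3}$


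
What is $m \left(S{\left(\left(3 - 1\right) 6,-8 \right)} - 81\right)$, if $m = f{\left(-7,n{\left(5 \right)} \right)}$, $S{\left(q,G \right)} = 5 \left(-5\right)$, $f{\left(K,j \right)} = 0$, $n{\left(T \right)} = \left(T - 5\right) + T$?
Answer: $0$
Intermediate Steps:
$n{\left(T \right)} = -5 + 2 T$ ($n{\left(T \right)} = \left(-5 + T\right) + T = -5 + 2 T$)
$S{\left(q,G \right)} = -25$
$m = 0$
$m \left(S{\left(\left(3 - 1\right) 6,-8 \right)} - 81\right) = 0 \left(-25 - 81\right) = 0 \left(-106\right) = 0$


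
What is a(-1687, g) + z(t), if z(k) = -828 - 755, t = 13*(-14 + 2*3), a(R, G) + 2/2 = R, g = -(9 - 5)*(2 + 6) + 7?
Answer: -3271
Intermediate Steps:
g = -25 (g = -4*8 + 7 = -1*32 + 7 = -32 + 7 = -25)
a(R, G) = -1 + R
t = -104 (t = 13*(-14 + 6) = 13*(-8) = -104)
z(k) = -1583
a(-1687, g) + z(t) = (-1 - 1687) - 1583 = -1688 - 1583 = -3271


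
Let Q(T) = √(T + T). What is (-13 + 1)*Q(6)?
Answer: -24*√3 ≈ -41.569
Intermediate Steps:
Q(T) = √2*√T (Q(T) = √(2*T) = √2*√T)
(-13 + 1)*Q(6) = (-13 + 1)*(√2*√6) = -24*√3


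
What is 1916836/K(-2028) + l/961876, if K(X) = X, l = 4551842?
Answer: -229315926095/243835566 ≈ -940.45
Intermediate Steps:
1916836/K(-2028) + l/961876 = 1916836/(-2028) + 4551842/961876 = 1916836*(-1/2028) + 4551842*(1/961876) = -479209/507 + 2275921/480938 = -229315926095/243835566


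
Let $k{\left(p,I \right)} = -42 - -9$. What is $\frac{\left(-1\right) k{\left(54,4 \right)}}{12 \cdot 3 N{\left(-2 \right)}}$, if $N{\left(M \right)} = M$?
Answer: $- \frac{11}{24} \approx -0.45833$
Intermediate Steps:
$k{\left(p,I \right)} = -33$ ($k{\left(p,I \right)} = -42 + 9 = -33$)
$\frac{\left(-1\right) k{\left(54,4 \right)}}{12 \cdot 3 N{\left(-2 \right)}} = \frac{\left(-1\right) \left(-33\right)}{12 \cdot 3 \left(-2\right)} = \frac{33}{36 \left(-2\right)} = \frac{33}{-72} = 33 \left(- \frac{1}{72}\right) = - \frac{11}{24}$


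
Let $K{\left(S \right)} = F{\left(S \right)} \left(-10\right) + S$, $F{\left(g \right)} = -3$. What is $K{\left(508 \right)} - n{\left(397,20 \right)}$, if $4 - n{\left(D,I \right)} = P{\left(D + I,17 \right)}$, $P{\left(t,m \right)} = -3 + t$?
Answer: $948$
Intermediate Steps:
$n{\left(D,I \right)} = 7 - D - I$ ($n{\left(D,I \right)} = 4 - \left(-3 + \left(D + I\right)\right) = 4 - \left(-3 + D + I\right) = 7 - D - I$)
$K{\left(S \right)} = 30 + S$ ($K{\left(S \right)} = \left(-3\right) \left(-10\right) + S = 30 + S$)
$K{\left(508 \right)} - n{\left(397,20 \right)} = \left(30 + 508\right) - \left(7 - 397 - 20\right) = 538 - \left(7 - 397 - 20\right) = 538 - -410 = 538 + 410 = 948$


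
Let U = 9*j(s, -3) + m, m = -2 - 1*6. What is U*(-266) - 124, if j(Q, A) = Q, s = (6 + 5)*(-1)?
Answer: 28338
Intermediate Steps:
s = -11 (s = 11*(-1) = -11)
m = -8 (m = -2 - 6 = -8)
U = -107 (U = 9*(-11) - 8 = -99 - 8 = -107)
U*(-266) - 124 = -107*(-266) - 124 = 28462 - 124 = 28338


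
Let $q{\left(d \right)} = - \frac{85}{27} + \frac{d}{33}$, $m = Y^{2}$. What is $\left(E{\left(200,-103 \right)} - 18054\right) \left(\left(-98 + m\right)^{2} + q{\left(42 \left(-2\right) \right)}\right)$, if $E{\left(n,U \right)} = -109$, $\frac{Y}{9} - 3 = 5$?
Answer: $- \frac{139539334810123}{297} \approx -4.6983 \cdot 10^{11}$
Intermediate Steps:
$Y = 72$ ($Y = 27 + 9 \cdot 5 = 27 + 45 = 72$)
$m = 5184$ ($m = 72^{2} = 5184$)
$q{\left(d \right)} = - \frac{85}{27} + \frac{d}{33}$ ($q{\left(d \right)} = \left(-85\right) \frac{1}{27} + d \frac{1}{33} = - \frac{85}{27} + \frac{d}{33}$)
$\left(E{\left(200,-103 \right)} - 18054\right) \left(\left(-98 + m\right)^{2} + q{\left(42 \left(-2\right) \right)}\right) = \left(-109 - 18054\right) \left(\left(-98 + 5184\right)^{2} - \left(\frac{85}{27} - \frac{42 \left(-2\right)}{33}\right)\right) = - 18163 \left(5086^{2} + \left(- \frac{85}{27} + \frac{1}{33} \left(-84\right)\right)\right) = - 18163 \left(25867396 - \frac{1691}{297}\right) = \left(-18163\right) \frac{7682614921}{297} = - \frac{139539334810123}{297}$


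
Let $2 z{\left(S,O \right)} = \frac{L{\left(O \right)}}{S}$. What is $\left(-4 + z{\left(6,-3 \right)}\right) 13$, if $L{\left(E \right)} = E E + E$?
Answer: $- \frac{91}{2} \approx -45.5$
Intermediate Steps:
$L{\left(E \right)} = E + E^{2}$ ($L{\left(E \right)} = E^{2} + E = E + E^{2}$)
$z{\left(S,O \right)} = \frac{O \left(1 + O\right)}{2 S}$ ($z{\left(S,O \right)} = \frac{O \left(1 + O\right) \frac{1}{S}}{2} = \frac{O \frac{1}{S} \left(1 + O\right)}{2} = \frac{O \left(1 + O\right)}{2 S}$)
$\left(-4 + z{\left(6,-3 \right)}\right) 13 = \left(-4 + \frac{1}{2} \left(-3\right) \frac{1}{6} \left(1 - 3\right)\right) 13 = \left(-4 + \frac{1}{2} \left(-3\right) \frac{1}{6} \left(-2\right)\right) 13 = \left(-4 + \frac{1}{2}\right) 13 = \left(- \frac{7}{2}\right) 13 = - \frac{91}{2}$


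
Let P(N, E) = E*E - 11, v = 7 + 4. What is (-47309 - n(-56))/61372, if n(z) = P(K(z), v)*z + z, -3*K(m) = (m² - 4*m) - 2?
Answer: -41093/61372 ≈ -0.66957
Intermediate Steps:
v = 11
K(m) = ⅔ - m²/3 + 4*m/3 (K(m) = -((m² - 4*m) - 2)/3 = -(-2 + m² - 4*m)/3 = ⅔ - m²/3 + 4*m/3)
P(N, E) = -11 + E² (P(N, E) = E² - 11 = -11 + E²)
n(z) = 111*z (n(z) = (-11 + 11²)*z + z = (-11 + 121)*z + z = 110*z + z = 111*z)
(-47309 - n(-56))/61372 = (-47309 - 111*(-56))/61372 = (-47309 - 1*(-6216))*(1/61372) = (-47309 + 6216)*(1/61372) = -41093*1/61372 = -41093/61372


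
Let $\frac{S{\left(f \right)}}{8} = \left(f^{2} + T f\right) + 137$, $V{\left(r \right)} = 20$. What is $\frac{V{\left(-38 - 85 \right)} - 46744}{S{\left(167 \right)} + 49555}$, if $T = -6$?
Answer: $- \frac{46724}{265747} \approx -0.17582$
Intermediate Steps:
$S{\left(f \right)} = 1096 - 48 f + 8 f^{2}$ ($S{\left(f \right)} = 8 \left(\left(f^{2} - 6 f\right) + 137\right) = 8 \left(137 + f^{2} - 6 f\right) = 1096 - 48 f + 8 f^{2}$)
$\frac{V{\left(-38 - 85 \right)} - 46744}{S{\left(167 \right)} + 49555} = \frac{20 - 46744}{\left(1096 - 8016 + 8 \cdot 167^{2}\right) + 49555} = - \frac{46724}{\left(1096 - 8016 + 8 \cdot 27889\right) + 49555} = - \frac{46724}{\left(1096 - 8016 + 223112\right) + 49555} = - \frac{46724}{216192 + 49555} = - \frac{46724}{265747}$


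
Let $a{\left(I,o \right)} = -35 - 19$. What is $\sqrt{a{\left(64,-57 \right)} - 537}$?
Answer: $i \sqrt{591} \approx 24.31 i$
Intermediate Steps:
$a{\left(I,o \right)} = -54$
$\sqrt{a{\left(64,-57 \right)} - 537} = \sqrt{-54 - 537} = \sqrt{-591} = i \sqrt{591}$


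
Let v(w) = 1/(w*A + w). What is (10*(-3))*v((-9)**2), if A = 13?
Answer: -5/189 ≈ -0.026455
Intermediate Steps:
v(w) = 1/(14*w) (v(w) = 1/(w*13 + w) = 1/(13*w + w) = 1/(14*w))
(10*(-3))*v((-9)**2) = (10*(-3))*(1/(14*((-9)**2))) = -15/(7*81) = -30*1/1134 = -5/189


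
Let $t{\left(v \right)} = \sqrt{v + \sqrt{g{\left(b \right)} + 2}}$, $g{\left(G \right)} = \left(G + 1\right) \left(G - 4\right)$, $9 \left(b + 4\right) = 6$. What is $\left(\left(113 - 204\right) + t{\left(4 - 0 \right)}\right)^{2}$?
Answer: $\frac{\left(273 - \sqrt{6} \sqrt{6 + \sqrt{43}}\right)^{2}}{9} \approx 7762.8$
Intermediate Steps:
$b = - \frac{10}{3}$ ($b = -4 + \frac{1}{9} \cdot 6 = -4 + \frac{2}{3} = - \frac{10}{3} \approx -3.3333$)
$g{\left(G \right)} = \left(1 + G\right) \left(-4 + G\right)$
$t{\left(v \right)} = \sqrt{v + \frac{2 \sqrt{43}}{3}}$ ($t{\left(v \right)} = \sqrt{v + \sqrt{\left(-4 + \left(- \frac{10}{3}\right)^{2} - -10\right) + 2}} = \sqrt{v + \sqrt{\left(-4 + \frac{100}{9} + 10\right) + 2}} = \sqrt{v + \sqrt{\frac{154}{9} + 2}} = \sqrt{v + \sqrt{\frac{172}{9}}} = \sqrt{v + \frac{2 \sqrt{43}}{3}}$)
$\left(\left(113 - 204\right) + t{\left(4 - 0 \right)}\right)^{2} = \left(\left(113 - 204\right) + \frac{\sqrt{6 \sqrt{43} + 9 \left(4 - 0\right)}}{3}\right)^{2} = \left(-91 + \frac{\sqrt{6 \sqrt{43} + 9 \left(4 + 0\right)}}{3}\right)^{2} = \left(-91 + \frac{\sqrt{6 \sqrt{43} + 9 \cdot 4}}{3}\right)^{2} = \left(-91 + \frac{\sqrt{6 \sqrt{43} + 36}}{3}\right)^{2} = \left(-91 + \frac{\sqrt{36 + 6 \sqrt{43}}}{3}\right)^{2}$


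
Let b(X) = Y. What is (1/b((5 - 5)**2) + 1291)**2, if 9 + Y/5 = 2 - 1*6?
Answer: 7041559396/4225 ≈ 1.6666e+6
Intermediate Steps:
Y = -65 (Y = -45 + 5*(2 - 1*6) = -45 + 5*(2 - 6) = -45 + 5*(-4) = -45 - 20 = -65)
b(X) = -65
(1/b((5 - 5)**2) + 1291)**2 = (1/(-65) + 1291)**2 = (-1/65 + 1291)**2 = (83914/65)**2 = 7041559396/4225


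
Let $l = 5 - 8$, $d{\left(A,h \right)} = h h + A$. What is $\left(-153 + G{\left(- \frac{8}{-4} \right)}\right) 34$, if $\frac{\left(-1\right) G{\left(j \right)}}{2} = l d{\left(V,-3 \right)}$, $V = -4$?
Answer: $-4182$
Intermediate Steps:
$d{\left(A,h \right)} = A + h^{2}$ ($d{\left(A,h \right)} = h^{2} + A = A + h^{2}$)
$l = -3$ ($l = 5 - 8 = -3$)
$G{\left(j \right)} = 30$ ($G{\left(j \right)} = - 2 \left(- 3 \left(-4 + \left(-3\right)^{2}\right)\right) = - 2 \left(- 3 \left(-4 + 9\right)\right) = - 2 \left(\left(-3\right) 5\right) = \left(-2\right) \left(-15\right) = 30$)
$\left(-153 + G{\left(- \frac{8}{-4} \right)}\right) 34 = \left(-153 + 30\right) 34 = \left(-123\right) 34 = -4182$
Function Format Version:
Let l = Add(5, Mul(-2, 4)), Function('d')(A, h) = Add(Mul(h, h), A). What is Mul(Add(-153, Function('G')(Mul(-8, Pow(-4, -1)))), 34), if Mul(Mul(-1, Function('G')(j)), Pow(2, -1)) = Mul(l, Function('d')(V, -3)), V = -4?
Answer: -4182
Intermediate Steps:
Function('d')(A, h) = Add(A, Pow(h, 2)) (Function('d')(A, h) = Add(Pow(h, 2), A) = Add(A, Pow(h, 2)))
l = -3 (l = Add(5, -8) = -3)
Function('G')(j) = 30 (Function('G')(j) = Mul(-2, Mul(-3, Add(-4, Pow(-3, 2)))) = Mul(-2, Mul(-3, Add(-4, 9))) = Mul(-2, Mul(-3, 5)) = Mul(-2, -15) = 30)
Mul(Add(-153, Function('G')(Mul(-8, Pow(-4, -1)))), 34) = Mul(Add(-153, 30), 34) = Mul(-123, 34) = -4182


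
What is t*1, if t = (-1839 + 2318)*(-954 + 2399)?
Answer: 692155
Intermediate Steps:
t = 692155 (t = 479*1445 = 692155)
t*1 = 692155*1 = 692155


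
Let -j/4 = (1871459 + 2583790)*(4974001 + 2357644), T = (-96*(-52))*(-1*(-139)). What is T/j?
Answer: -57824/10888101351535 ≈ -5.3108e-9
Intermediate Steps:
T = 693888 (T = 4992*139 = 693888)
j = -130657216218420 (j = -4*(1871459 + 2583790)*(4974001 + 2357644) = -17820996*7331645 = -4*32664304054605 = -130657216218420)
T/j = 693888/(-130657216218420) = 693888*(-1/130657216218420) = -57824/10888101351535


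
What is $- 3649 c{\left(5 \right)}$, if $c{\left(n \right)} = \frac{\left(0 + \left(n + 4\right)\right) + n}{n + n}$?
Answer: $- \frac{25543}{5} \approx -5108.6$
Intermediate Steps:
$c{\left(n \right)} = \frac{4 + 2 n}{2 n}$ ($c{\left(n \right)} = \frac{\left(0 + \left(4 + n\right)\right) + n}{2 n} = \left(\left(4 + n\right) + n\right) \frac{1}{2 n} = \left(4 + 2 n\right) \frac{1}{2 n} = \frac{4 + 2 n}{2 n}$)
$- 3649 c{\left(5 \right)} = - 3649 \frac{2 + 5}{5} = - 3649 \cdot \frac{1}{5} \cdot 7 = \left(-3649\right) \frac{7}{5} = - \frac{25543}{5}$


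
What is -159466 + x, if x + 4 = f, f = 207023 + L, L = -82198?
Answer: -34645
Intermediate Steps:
f = 124825 (f = 207023 - 82198 = 124825)
x = 124821 (x = -4 + 124825 = 124821)
-159466 + x = -159466 + 124821 = -34645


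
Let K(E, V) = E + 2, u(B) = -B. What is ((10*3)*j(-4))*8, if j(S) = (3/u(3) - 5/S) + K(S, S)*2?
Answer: -900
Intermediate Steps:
K(E, V) = 2 + E
j(S) = 3 - 5/S + 2*S (j(S) = (3/((-1*3)) - 5/S) + (2 + S)*2 = (3/(-3) - 5/S) + (4 + 2*S) = (3*(-1/3) - 5/S) + (4 + 2*S) = (-1 - 5/S) + (4 + 2*S) = 3 - 5/S + 2*S)
((10*3)*j(-4))*8 = ((10*3)*(3 - 5/(-4) + 2*(-4)))*8 = (30*(3 - 5*(-1/4) - 8))*8 = (30*(3 + 5/4 - 8))*8 = (30*(-15/4))*8 = -225/2*8 = -900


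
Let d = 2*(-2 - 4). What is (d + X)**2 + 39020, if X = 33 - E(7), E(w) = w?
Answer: 39216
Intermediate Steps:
d = -12 (d = 2*(-6) = -12)
X = 26 (X = 33 - 1*7 = 33 - 7 = 26)
(d + X)**2 + 39020 = (-12 + 26)**2 + 39020 = 14**2 + 39020 = 196 + 39020 = 39216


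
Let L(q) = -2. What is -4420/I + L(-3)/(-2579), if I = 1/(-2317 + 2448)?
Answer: -1493292578/2579 ≈ -5.7902e+5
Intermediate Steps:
I = 1/131 ≈ 0.0076336
-4420/I + L(-3)/(-2579) = -4420/1/131 - 2/(-2579) = -4420*131 - 2*(-1/2579) = -579020 + 2/2579 = -1493292578/2579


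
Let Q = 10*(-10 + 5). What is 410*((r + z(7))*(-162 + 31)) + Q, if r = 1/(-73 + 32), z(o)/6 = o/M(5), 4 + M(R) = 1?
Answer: 753200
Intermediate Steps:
Q = -50 (Q = 10*(-5) = -50)
M(R) = -3 (M(R) = -4 + 1 = -3)
z(o) = -2*o (z(o) = 6*(o/(-3)) = 6*(o*(-⅓)) = 6*(-o/3) = -2*o)
r = -1/41 (r = 1/(-41) = -1/41 ≈ -0.024390)
410*((r + z(7))*(-162 + 31)) + Q = 410*((-1/41 - 2*7)*(-162 + 31)) - 50 = 410*((-1/41 - 14)*(-131)) - 50 = 410*(-575/41*(-131)) - 50 = 410*(75325/41) - 50 = 753250 - 50 = 753200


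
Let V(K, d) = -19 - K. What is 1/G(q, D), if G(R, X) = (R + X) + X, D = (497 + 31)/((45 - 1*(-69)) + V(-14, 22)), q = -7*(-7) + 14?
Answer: 109/7923 ≈ 0.013757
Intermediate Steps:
q = 63 (q = 49 + 14 = 63)
D = 528/109 (D = (497 + 31)/((45 - 1*(-69)) + (-19 - 1*(-14))) = 528/((45 + 69) + (-19 + 14)) = 528/(114 - 5) = 528/109 ≈ 4.8440)
G(R, X) = R + 2*X
1/G(q, D) = 1/(63 + 2*(528/109)) = 1/(63 + 1056/109) = 1/(7923/109) = 109/7923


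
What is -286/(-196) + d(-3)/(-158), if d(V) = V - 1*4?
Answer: 5820/3871 ≈ 1.5035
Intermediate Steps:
d(V) = -4 + V (d(V) = V - 4 = -4 + V)
-286/(-196) + d(-3)/(-158) = -286/(-196) + (-4 - 3)/(-158) = -286*(-1/196) - 7*(-1/158) = 143/98 + 7/158 = 5820/3871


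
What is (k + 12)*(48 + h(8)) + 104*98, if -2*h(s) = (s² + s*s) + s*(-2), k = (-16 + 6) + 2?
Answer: 10160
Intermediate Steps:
k = -8 (k = -10 + 2 = -8)
h(s) = s - s² (h(s) = -((s² + s*s) + s*(-2))/2 = -((s² + s²) - 2*s)/2 = -(2*s² - 2*s)/2 = -(-2*s + 2*s²)/2 = s - s²)
(k + 12)*(48 + h(8)) + 104*98 = (-8 + 12)*(48 + 8*(1 - 1*8)) + 104*98 = 4*(48 + 8*(1 - 8)) + 10192 = 4*(48 + 8*(-7)) + 10192 = 4*(48 - 56) + 10192 = 4*(-8) + 10192 = -32 + 10192 = 10160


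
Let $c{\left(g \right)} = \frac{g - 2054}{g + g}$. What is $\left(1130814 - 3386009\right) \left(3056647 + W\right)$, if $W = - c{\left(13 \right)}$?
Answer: $- \frac{13787024127945}{2} \approx -6.8935 \cdot 10^{12}$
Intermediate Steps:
$c{\left(g \right)} = \frac{-2054 + g}{2 g}$
$W = \frac{157}{2}$ ($W = - \frac{-2054 + 13}{2 \cdot 13} = - \frac{-2041}{2 \cdot 13} = \left(-1\right) \left(- \frac{157}{2}\right) = \frac{157}{2} \approx 78.5$)
$\left(1130814 - 3386009\right) \left(3056647 + W\right) = \left(1130814 - 3386009\right) \left(3056647 + \frac{157}{2}\right) = \left(-2255195\right) \frac{6113451}{2} = - \frac{13787024127945}{2}$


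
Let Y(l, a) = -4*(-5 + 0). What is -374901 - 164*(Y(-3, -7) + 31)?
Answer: -383265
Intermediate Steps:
Y(l, a) = 20 (Y(l, a) = -4*(-5) = 20)
-374901 - 164*(Y(-3, -7) + 31) = -374901 - 164*(20 + 31) = -374901 - 164*51 = -374901 - 8364 = -383265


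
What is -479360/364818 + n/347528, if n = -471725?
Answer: -169342396565/63392234952 ≈ -2.6713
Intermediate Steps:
-479360/364818 + n/347528 = -479360/364818 - 471725/347528 = -479360*1/364818 - 471725*1/347528 = -239680/182409 - 471725/347528 = -169342396565/63392234952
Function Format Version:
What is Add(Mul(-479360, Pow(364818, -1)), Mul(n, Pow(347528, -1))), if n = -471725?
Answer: Rational(-169342396565, 63392234952) ≈ -2.6713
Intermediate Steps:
Add(Mul(-479360, Pow(364818, -1)), Mul(n, Pow(347528, -1))) = Add(Mul(-479360, Pow(364818, -1)), Mul(-471725, Pow(347528, -1))) = Add(Mul(-479360, Rational(1, 364818)), Mul(-471725, Rational(1, 347528))) = Add(Rational(-239680, 182409), Rational(-471725, 347528)) = Rational(-169342396565, 63392234952)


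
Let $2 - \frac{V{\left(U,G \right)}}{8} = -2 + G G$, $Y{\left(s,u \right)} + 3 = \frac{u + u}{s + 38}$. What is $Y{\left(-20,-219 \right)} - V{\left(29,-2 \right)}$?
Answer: $- \frac{82}{3} \approx -27.333$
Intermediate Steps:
$Y{\left(s,u \right)} = -3 + \frac{2 u}{38 + s}$ ($Y{\left(s,u \right)} = -3 + \frac{u + u}{s + 38} = -3 + \frac{2 u}{38 + s}$)
$V{\left(U,G \right)} = 32 - 8 G^{2}$ ($V{\left(U,G \right)} = 16 - 8 \left(-2 + G G\right) = 16 - 8 \left(-2 + G^{2}\right) = 16 - \left(-16 + 8 G^{2}\right) = 32 - 8 G^{2}$)
$Y{\left(-20,-219 \right)} - V{\left(29,-2 \right)} = \frac{-114 - -60 + 2 \left(-219\right)}{38 - 20} - \left(32 - 8 \left(-2\right)^{2}\right) = \frac{-114 + 60 - 438}{18} - \left(32 - 32\right) = \frac{1}{18} \left(-492\right) - \left(32 - 32\right) = - \frac{82}{3} - 0 = - \frac{82}{3} + 0 = - \frac{82}{3}$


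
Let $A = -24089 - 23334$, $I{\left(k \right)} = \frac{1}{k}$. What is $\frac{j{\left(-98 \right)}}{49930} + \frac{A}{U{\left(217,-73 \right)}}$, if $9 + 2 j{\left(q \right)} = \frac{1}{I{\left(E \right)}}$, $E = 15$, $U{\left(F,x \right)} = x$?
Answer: $\frac{2367830609}{3644890} \approx 649.63$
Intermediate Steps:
$j{\left(q \right)} = 3$ ($j{\left(q \right)} = - \frac{9}{2} + \frac{1}{2 \cdot \frac{1}{15}} = - \frac{9}{2} + \frac{\frac{1}{\frac{1}{15}}}{2} = - \frac{9}{2} + \frac{1}{2} \cdot 15 = - \frac{9}{2} + \frac{15}{2} = 3$)
$A = -47423$ ($A = -24089 - 23334 = -47423$)
$\frac{j{\left(-98 \right)}}{49930} + \frac{A}{U{\left(217,-73 \right)}} = \frac{3}{49930} - \frac{47423}{-73} = 3 \cdot \frac{1}{49930} - - \frac{47423}{73} = \frac{3}{49930} + \frac{47423}{73} = \frac{2367830609}{3644890}$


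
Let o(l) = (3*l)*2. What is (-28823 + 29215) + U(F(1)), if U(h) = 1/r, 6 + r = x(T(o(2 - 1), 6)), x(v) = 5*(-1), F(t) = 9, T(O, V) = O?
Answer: 4311/11 ≈ 391.91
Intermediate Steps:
o(l) = 6*l
x(v) = -5
r = -11 (r = -6 - 5 = -11)
U(h) = -1/11 (U(h) = 1/(-11) = -1/11)
(-28823 + 29215) + U(F(1)) = (-28823 + 29215) - 1/11 = 392 - 1/11 = 4311/11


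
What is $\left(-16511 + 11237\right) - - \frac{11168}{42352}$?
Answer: $- \frac{13959580}{2647} \approx -5273.7$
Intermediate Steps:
$\left(-16511 + 11237\right) - - \frac{11168}{42352} = -5274 - \left(-11168\right) \frac{1}{42352} = -5274 - - \frac{698}{2647} = -5274 + \frac{698}{2647} = - \frac{13959580}{2647}$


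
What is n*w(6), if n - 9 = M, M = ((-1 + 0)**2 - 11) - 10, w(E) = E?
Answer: -66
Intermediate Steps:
M = -20 (M = ((-1)**2 - 11) - 10 = (1 - 11) - 10 = -10 - 10 = -20)
n = -11 (n = 9 - 20 = -11)
n*w(6) = -11*6 = -66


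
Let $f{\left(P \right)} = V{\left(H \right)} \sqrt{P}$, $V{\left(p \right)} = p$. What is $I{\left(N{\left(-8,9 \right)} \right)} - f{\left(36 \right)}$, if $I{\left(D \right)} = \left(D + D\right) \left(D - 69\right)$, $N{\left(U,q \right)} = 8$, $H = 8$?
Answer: $-1024$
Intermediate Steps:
$f{\left(P \right)} = 8 \sqrt{P}$
$I{\left(D \right)} = 2 D \left(-69 + D\right)$
$I{\left(N{\left(-8,9 \right)} \right)} - f{\left(36 \right)} = 2 \cdot 8 \left(-69 + 8\right) - 8 \sqrt{36} = 2 \cdot 8 \left(-61\right) - 8 \cdot 6 = -976 - 48 = -1024$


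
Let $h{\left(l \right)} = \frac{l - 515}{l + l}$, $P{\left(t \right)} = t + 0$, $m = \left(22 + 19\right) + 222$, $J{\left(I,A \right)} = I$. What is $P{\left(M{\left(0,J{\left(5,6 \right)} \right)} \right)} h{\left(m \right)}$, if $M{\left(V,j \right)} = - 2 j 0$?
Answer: $0$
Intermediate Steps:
$M{\left(V,j \right)} = 0$
$m = 263$ ($m = 41 + 222 = 263$)
$P{\left(t \right)} = t$
$h{\left(l \right)} = \frac{-515 + l}{2 l}$
$P{\left(M{\left(0,J{\left(5,6 \right)} \right)} \right)} h{\left(m \right)} = 0 \frac{-515 + 263}{2 \cdot 263} = 0 \cdot \frac{1}{2} \cdot \frac{1}{263} \left(-252\right) = 0 \left(- \frac{126}{263}\right) = 0$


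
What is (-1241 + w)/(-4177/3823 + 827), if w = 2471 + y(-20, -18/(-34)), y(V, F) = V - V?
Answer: 2351145/1578722 ≈ 1.4893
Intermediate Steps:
y(V, F) = 0
w = 2471 (w = 2471 + 0 = 2471)
(-1241 + w)/(-4177/3823 + 827) = (-1241 + 2471)/(-4177/3823 + 827) = 1230/(-4177*1/3823 + 827) = 1230/(-4177/3823 + 827) = 1230/(3157444/3823) = 1230*(3823/3157444) = 2351145/1578722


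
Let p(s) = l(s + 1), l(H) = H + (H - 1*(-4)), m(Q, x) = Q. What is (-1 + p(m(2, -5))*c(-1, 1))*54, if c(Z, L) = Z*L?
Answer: -594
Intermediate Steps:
c(Z, L) = L*Z
l(H) = 4 + 2*H (l(H) = H + (H + 4) = H + (4 + H) = 4 + 2*H)
p(s) = 6 + 2*s (p(s) = 4 + 2*(s + 1) = 4 + 2*(1 + s) = 4 + (2 + 2*s) = 6 + 2*s)
(-1 + p(m(2, -5))*c(-1, 1))*54 = (-1 + (6 + 2*2)*(1*(-1)))*54 = (-1 + (6 + 4)*(-1))*54 = (-1 + 10*(-1))*54 = (-1 - 10)*54 = -11*54 = -594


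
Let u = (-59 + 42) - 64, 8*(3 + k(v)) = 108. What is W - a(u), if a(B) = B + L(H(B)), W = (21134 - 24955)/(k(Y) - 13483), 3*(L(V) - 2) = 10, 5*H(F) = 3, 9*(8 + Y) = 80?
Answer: 6139441/80835 ≈ 75.950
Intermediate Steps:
Y = 8/9 (Y = -8 + (1/9)*80 = -8 + 80/9 = 8/9 ≈ 0.88889)
k(v) = 21/2 (k(v) = -3 + (1/8)*108 = -3 + 27/2 = 21/2)
u = -81 (u = -17 - 64 = -81)
H(F) = 3/5 (H(F) = (1/5)*3 = 3/5)
L(V) = 16/3 (L(V) = 2 + (1/3)*10 = 2 + 10/3 = 16/3)
W = 7642/26945 (W = (21134 - 24955)/(21/2 - 13483) = -3821/(-26945/2) = -3821*(-2/26945) = 7642/26945 ≈ 0.28361)
a(B) = 16/3 + B (a(B) = B + 16/3 = 16/3 + B)
W - a(u) = 7642/26945 - (16/3 - 81) = 7642/26945 - 1*(-227/3) = 7642/26945 + 227/3 = 6139441/80835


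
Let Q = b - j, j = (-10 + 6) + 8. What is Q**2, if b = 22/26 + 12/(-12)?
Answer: 2916/169 ≈ 17.254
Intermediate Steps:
b = -2/13 (b = 22*(1/26) + 12*(-1/12) = 11/13 - 1 = -2/13 ≈ -0.15385)
j = 4 (j = -4 + 8 = 4)
Q = -54/13 (Q = -2/13 - 1*4 = -2/13 - 4 = -54/13 ≈ -4.1538)
Q**2 = (-54/13)**2 = 2916/169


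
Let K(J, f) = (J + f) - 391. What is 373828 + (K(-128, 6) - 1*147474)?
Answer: 225841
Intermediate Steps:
K(J, f) = -391 + J + f
373828 + (K(-128, 6) - 1*147474) = 373828 + ((-391 - 128 + 6) - 1*147474) = 373828 + (-513 - 147474) = 373828 - 147987 = 225841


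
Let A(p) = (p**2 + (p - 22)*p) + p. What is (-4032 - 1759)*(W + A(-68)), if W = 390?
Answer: -64083206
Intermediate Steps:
A(p) = p + p**2 + p*(-22 + p) (A(p) = (p**2 + (-22 + p)*p) + p = (p**2 + p*(-22 + p)) + p = p + p**2 + p*(-22 + p))
(-4032 - 1759)*(W + A(-68)) = (-4032 - 1759)*(390 - 68*(-21 + 2*(-68))) = -5791*(390 - 68*(-21 - 136)) = -5791*(390 - 68*(-157)) = -5791*(390 + 10676) = -5791*11066 = -64083206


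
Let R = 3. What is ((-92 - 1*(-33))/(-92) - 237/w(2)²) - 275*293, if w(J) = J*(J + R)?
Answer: -46331619/575 ≈ -80577.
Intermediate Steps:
w(J) = J*(3 + J) (w(J) = J*(J + 3) = J*(3 + J))
((-92 - 1*(-33))/(-92) - 237/w(2)²) - 275*293 = ((-92 - 1*(-33))/(-92) - 237*1/(4*(3 + 2)²)) - 275*293 = ((-92 + 33)*(-1/92) - 237/((2*5)²)) - 80575 = (-59*(-1/92) - 237/(10²)) - 80575 = (59/92 - 237/100) - 80575 = -994/575 - 80575 = -46331619/575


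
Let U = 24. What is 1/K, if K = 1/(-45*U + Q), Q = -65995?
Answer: -67075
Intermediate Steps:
K = -1/67075 (K = 1/(-45*24 - 65995) = 1/(-1080 - 65995) = 1/(-67075) = -1/67075 ≈ -1.4909e-5)
1/K = 1/(-1/67075) = -67075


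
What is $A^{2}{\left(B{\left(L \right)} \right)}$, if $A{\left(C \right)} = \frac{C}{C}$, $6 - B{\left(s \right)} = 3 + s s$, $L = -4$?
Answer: $1$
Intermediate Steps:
$B{\left(s \right)} = 3 - s^{2}$ ($B{\left(s \right)} = 6 - \left(3 + s s\right) = 6 - \left(3 + s^{2}\right) = 3 - s^{2}$)
$A{\left(C \right)} = 1$
$A^{2}{\left(B{\left(L \right)} \right)} = 1^{2} = 1$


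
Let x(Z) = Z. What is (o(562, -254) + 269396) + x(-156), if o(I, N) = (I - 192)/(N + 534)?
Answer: 7538757/28 ≈ 2.6924e+5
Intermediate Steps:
o(I, N) = (-192 + I)/(534 + N)
(o(562, -254) + 269396) + x(-156) = ((-192 + 562)/(534 - 254) + 269396) - 156 = (370/280 + 269396) - 156 = ((1/280)*370 + 269396) - 156 = (37/28 + 269396) - 156 = 7543125/28 - 156 = 7538757/28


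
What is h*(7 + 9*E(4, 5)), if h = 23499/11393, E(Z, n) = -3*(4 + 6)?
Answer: -6180237/11393 ≈ -542.46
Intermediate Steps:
E(Z, n) = -30 (E(Z, n) = -3*10 = -30)
h = 23499/11393 (h = 23499*(1/11393) = 23499/11393 ≈ 2.0626)
h*(7 + 9*E(4, 5)) = 23499*(7 + 9*(-30))/11393 = 23499*(7 - 270)/11393 = (23499/11393)*(-263) = -6180237/11393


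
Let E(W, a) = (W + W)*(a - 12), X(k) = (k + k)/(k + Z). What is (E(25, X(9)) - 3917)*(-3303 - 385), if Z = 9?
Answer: 16474296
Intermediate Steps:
X(k) = 2*k/(9 + k) (X(k) = (k + k)/(k + 9) = (2*k)/(9 + k) = 2*k/(9 + k))
E(W, a) = 2*W*(-12 + a) (E(W, a) = (2*W)*(-12 + a) = 2*W*(-12 + a))
(E(25, X(9)) - 3917)*(-3303 - 385) = (2*25*(-12 + 2*9/(9 + 9)) - 3917)*(-3303 - 385) = (2*25*(-12 + 2*9/18) - 3917)*(-3688) = (2*25*(-12 + 2*9*(1/18)) - 3917)*(-3688) = (2*25*(-12 + 1) - 3917)*(-3688) = (2*25*(-11) - 3917)*(-3688) = (-550 - 3917)*(-3688) = -4467*(-3688) = 16474296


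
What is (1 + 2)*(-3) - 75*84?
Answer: -6309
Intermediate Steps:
(1 + 2)*(-3) - 75*84 = 3*(-3) - 6300 = -9 - 6300 = -6309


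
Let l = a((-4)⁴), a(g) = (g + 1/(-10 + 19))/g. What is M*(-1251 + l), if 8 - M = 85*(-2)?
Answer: -256319911/1152 ≈ -2.2250e+5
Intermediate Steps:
a(g) = (⅑ + g)/g (a(g) = (g + 1/9)/g = (g + ⅑)/g = (⅑ + g)/g)
M = 178 (M = 8 - 85*(-2) = 8 - 1*(-170) = 8 + 170 = 178)
l = 2305/2304 (l = (⅑ + (-4)⁴)/((-4)⁴) = (⅑ + 256)/256 = (1/256)*(2305/9) = 2305/2304 ≈ 1.0004)
M*(-1251 + l) = 178*(-1251 + 2305/2304) = 178*(-2879999/2304) = -256319911/1152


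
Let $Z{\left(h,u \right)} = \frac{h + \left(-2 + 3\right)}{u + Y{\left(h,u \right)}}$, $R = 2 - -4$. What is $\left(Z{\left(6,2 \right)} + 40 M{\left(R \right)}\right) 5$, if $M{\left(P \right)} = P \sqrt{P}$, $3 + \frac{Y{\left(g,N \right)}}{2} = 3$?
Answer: $\frac{35}{2} + 1200 \sqrt{6} \approx 2956.9$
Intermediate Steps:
$Y{\left(g,N \right)} = 0$ ($Y{\left(g,N \right)} = -6 + 2 \cdot 3 = -6 + 6 = 0$)
$R = 6$ ($R = 2 + 4 = 6$)
$M{\left(P \right)} = P^{\frac{3}{2}}$
$Z{\left(h,u \right)} = \frac{1 + h}{u}$ ($Z{\left(h,u \right)} = \frac{h + \left(-2 + 3\right)}{u + 0} = \frac{h + 1}{u} = \frac{1 + h}{u}$)
$\left(Z{\left(6,2 \right)} + 40 M{\left(R \right)}\right) 5 = \left(\frac{1 + 6}{2} + 40 \cdot 6^{\frac{3}{2}}\right) 5 = \left(\frac{1}{2} \cdot 7 + 40 \cdot 6 \sqrt{6}\right) 5 = \left(\frac{7}{2} + 240 \sqrt{6}\right) 5 = \frac{35}{2} + 1200 \sqrt{6}$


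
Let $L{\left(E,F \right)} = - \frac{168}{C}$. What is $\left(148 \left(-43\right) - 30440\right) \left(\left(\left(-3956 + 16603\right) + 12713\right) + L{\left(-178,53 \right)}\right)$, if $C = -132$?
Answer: $- \frac{10267359096}{11} \approx -9.334 \cdot 10^{8}$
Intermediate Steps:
$L{\left(E,F \right)} = \frac{14}{11}$ ($L{\left(E,F \right)} = - \frac{168}{-132} = \left(-168\right) \left(- \frac{1}{132}\right) = \frac{14}{11}$)
$\left(148 \left(-43\right) - 30440\right) \left(\left(\left(-3956 + 16603\right) + 12713\right) + L{\left(-178,53 \right)}\right) = \left(148 \left(-43\right) - 30440\right) \left(\left(\left(-3956 + 16603\right) + 12713\right) + \frac{14}{11}\right) = \left(-6364 - 30440\right) \left(\left(12647 + 12713\right) + \frac{14}{11}\right) = - 36804 \left(25360 + \frac{14}{11}\right) = \left(-36804\right) \frac{278974}{11} = - \frac{10267359096}{11}$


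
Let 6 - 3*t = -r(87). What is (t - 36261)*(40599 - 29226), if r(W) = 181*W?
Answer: -352676730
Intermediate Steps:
t = 5251 (t = 2 - (-1)*181*87/3 = 2 - (-1)*15747/3 = 2 - ⅓*(-15747) = 2 + 5249 = 5251)
(t - 36261)*(40599 - 29226) = (5251 - 36261)*(40599 - 29226) = -31010*11373 = -352676730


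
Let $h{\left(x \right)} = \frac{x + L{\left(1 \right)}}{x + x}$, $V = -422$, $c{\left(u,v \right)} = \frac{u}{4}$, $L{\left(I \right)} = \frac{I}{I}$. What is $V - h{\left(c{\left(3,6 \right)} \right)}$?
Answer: $- \frac{2539}{6} \approx -423.17$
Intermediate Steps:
$L{\left(I \right)} = 1$
$c{\left(u,v \right)} = \frac{u}{4}$ ($c{\left(u,v \right)} = u \frac{1}{4} = \frac{u}{4}$)
$h{\left(x \right)} = \frac{1 + x}{2 x}$ ($h{\left(x \right)} = \frac{x + 1}{x + x} = \frac{1 + x}{2 x}$)
$V - h{\left(c{\left(3,6 \right)} \right)} = -422 - \frac{1 + \frac{1}{4} \cdot 3}{2 \cdot \frac{1}{4} \cdot 3} = -422 - \frac{1 + \frac{3}{4}}{2 \cdot \frac{3}{4}} = -422 - \frac{1}{2} \cdot \frac{4}{3} \cdot \frac{7}{4} = -422 - \frac{7}{6} = - \frac{2539}{6}$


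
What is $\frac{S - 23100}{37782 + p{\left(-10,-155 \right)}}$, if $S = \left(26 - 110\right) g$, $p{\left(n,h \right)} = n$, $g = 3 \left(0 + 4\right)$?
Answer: $- \frac{861}{1349} \approx -0.63825$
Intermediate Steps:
$g = 12$ ($g = 3 \cdot 4 = 12$)
$S = -1008$ ($S = \left(26 - 110\right) 12 = \left(-84\right) 12 = -1008$)
$\frac{S - 23100}{37782 + p{\left(-10,-155 \right)}} = \frac{-1008 - 23100}{37782 - 10} = - \frac{24108}{37772} = \left(-24108\right) \frac{1}{37772} = - \frac{861}{1349}$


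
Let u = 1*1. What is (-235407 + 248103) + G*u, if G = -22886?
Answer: -10190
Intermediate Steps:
u = 1
(-235407 + 248103) + G*u = (-235407 + 248103) - 22886*1 = 12696 - 22886 = -10190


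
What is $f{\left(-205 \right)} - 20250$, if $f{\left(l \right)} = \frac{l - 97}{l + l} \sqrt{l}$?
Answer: $-20250 + \frac{151 i \sqrt{205}}{205} \approx -20250.0 + 10.546 i$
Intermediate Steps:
$f{\left(l \right)} = \frac{-97 + l}{2 \sqrt{l}}$ ($f{\left(l \right)} = \frac{-97 + l}{2 l} \sqrt{l} = \frac{-97 + l}{2 \sqrt{l}}$)
$f{\left(-205 \right)} - 20250 = \frac{-97 - 205}{2 i \sqrt{205}} - 20250 = \frac{1}{2} \left(- \frac{i \sqrt{205}}{205}\right) \left(-302\right) - 20250 = \frac{151 i \sqrt{205}}{205} - 20250 = -20250 + \frac{151 i \sqrt{205}}{205}$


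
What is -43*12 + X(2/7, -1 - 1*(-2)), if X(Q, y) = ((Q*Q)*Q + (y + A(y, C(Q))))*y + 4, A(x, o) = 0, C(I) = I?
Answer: -175265/343 ≈ -510.98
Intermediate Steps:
X(Q, y) = 4 + y*(y + Q**3) (X(Q, y) = ((Q*Q)*Q + (y + 0))*y + 4 = (Q**2*Q + y)*y + 4 = (Q**3 + y)*y + 4 = (y + Q**3)*y + 4 = y*(y + Q**3) + 4 = 4 + y*(y + Q**3))
-43*12 + X(2/7, -1 - 1*(-2)) = -43*12 + (4 + (-1 - 1*(-2))**2 + (-1 - 1*(-2))*(2/7)**3) = -516 + (4 + (-1 + 2)**2 + (-1 + 2)*(2*(1/7))**3) = -516 + (4 + 1**2 + 1*(2/7)**3) = -516 + (4 + 1 + 1*(8/343)) = -516 + (4 + 1 + 8/343) = -516 + 1723/343 = -175265/343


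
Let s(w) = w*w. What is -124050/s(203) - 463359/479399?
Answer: -2709103689/681225979 ≈ -3.9768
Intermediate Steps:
s(w) = w²
-124050/s(203) - 463359/479399 = -124050/(203²) - 463359/479399 = -124050/41209 - 463359*1/479399 = -124050*1/41209 - 463359/479399 = -124050/41209 - 463359/479399 = -2709103689/681225979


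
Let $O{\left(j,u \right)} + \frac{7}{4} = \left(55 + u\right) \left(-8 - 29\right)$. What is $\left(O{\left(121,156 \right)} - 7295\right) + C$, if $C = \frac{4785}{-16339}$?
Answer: $- \frac{987139825}{65356} \approx -15104.0$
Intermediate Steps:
$O{\left(j,u \right)} = - \frac{8147}{4} - 37 u$ ($O{\left(j,u \right)} = - \frac{7}{4} + \left(55 + u\right) \left(-8 - 29\right) = - \frac{7}{4} + \left(55 + u\right) \left(-37\right) = - \frac{7}{4} - \left(2035 + 37 u\right) = - \frac{8147}{4} - 37 u$)
$C = - \frac{4785}{16339}$ ($C = 4785 \left(- \frac{1}{16339}\right) = - \frac{4785}{16339} \approx -0.29286$)
$\left(O{\left(121,156 \right)} - 7295\right) + C = \left(\left(- \frac{8147}{4} - 5772\right) - 7295\right) - \frac{4785}{16339} = \left(- \frac{31235}{4} - 7295\right) - \frac{4785}{16339} = - \frac{60415}{4} - \frac{4785}{16339} = - \frac{987139825}{65356}$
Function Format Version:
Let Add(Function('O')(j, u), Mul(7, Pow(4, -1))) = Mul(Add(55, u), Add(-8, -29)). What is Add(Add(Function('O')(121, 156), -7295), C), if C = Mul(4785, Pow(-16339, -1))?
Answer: Rational(-987139825, 65356) ≈ -15104.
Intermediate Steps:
Function('O')(j, u) = Add(Rational(-8147, 4), Mul(-37, u)) (Function('O')(j, u) = Add(Rational(-7, 4), Mul(Add(55, u), Add(-8, -29))) = Add(Rational(-7, 4), Mul(Add(55, u), -37)) = Add(Rational(-7, 4), Add(-2035, Mul(-37, u))) = Add(Rational(-8147, 4), Mul(-37, u)))
C = Rational(-4785, 16339) (C = Mul(4785, Rational(-1, 16339)) = Rational(-4785, 16339) ≈ -0.29286)
Add(Add(Function('O')(121, 156), -7295), C) = Add(Add(Add(Rational(-8147, 4), Mul(-37, 156)), -7295), Rational(-4785, 16339)) = Add(Add(Add(Rational(-8147, 4), -5772), -7295), Rational(-4785, 16339)) = Add(Add(Rational(-31235, 4), -7295), Rational(-4785, 16339)) = Add(Rational(-60415, 4), Rational(-4785, 16339)) = Rational(-987139825, 65356)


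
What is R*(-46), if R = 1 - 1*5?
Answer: 184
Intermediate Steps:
R = -4 (R = 1 - 5 = -4)
R*(-46) = -4*(-46) = 184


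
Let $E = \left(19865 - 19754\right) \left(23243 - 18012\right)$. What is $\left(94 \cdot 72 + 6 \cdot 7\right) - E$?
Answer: $-573831$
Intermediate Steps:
$E = 580641$ ($E = 111 \cdot 5231 = 580641$)
$\left(94 \cdot 72 + 6 \cdot 7\right) - E = \left(94 \cdot 72 + 6 \cdot 7\right) - 580641 = \left(6768 + 42\right) - 580641 = 6810 - 580641 = -573831$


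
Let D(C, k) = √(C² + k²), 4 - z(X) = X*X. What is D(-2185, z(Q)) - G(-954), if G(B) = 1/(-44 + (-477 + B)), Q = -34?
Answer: 1/1475 + √6101329 ≈ 2470.1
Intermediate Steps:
z(X) = 4 - X² (z(X) = 4 - X*X = 4 - X²)
G(B) = 1/(-521 + B)
D(-2185, z(Q)) - G(-954) = √((-2185)² + (4 - 1*(-34)²)²) - 1/(-521 - 954) = √(4774225 + (4 - 1*1156)²) - 1/(-1475) = √(4774225 + (4 - 1156)²) - 1*(-1/1475) = √(4774225 + (-1152)²) + 1/1475 = √(4774225 + 1327104) + 1/1475 = √6101329 + 1/1475 = 1/1475 + √6101329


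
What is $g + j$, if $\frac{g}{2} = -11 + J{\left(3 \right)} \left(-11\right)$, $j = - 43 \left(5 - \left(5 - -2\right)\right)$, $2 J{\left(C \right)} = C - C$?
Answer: $64$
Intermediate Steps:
$J{\left(C \right)} = 0$ ($J{\left(C \right)} = \frac{C - C}{2} = \frac{1}{2} \cdot 0 = 0$)
$j = 86$ ($j = - 43 \left(5 - \left(5 + 2\right)\right) = - 43 \left(5 - 7\right) = \left(-43\right) \left(-2\right) = 86$)
$g = -22$ ($g = 2 \left(-11 + 0 \left(-11\right)\right) = 2 \left(-11 + 0\right) = 2 \left(-11\right) = -22$)
$g + j = -22 + 86 = 64$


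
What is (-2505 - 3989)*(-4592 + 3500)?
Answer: 7091448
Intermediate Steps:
(-2505 - 3989)*(-4592 + 3500) = -6494*(-1092) = 7091448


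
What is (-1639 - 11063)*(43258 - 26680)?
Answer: -210573756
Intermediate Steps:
(-1639 - 11063)*(43258 - 26680) = -12702*16578 = -210573756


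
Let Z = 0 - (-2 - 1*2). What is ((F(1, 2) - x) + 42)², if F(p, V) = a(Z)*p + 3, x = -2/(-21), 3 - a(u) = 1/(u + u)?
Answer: 64432729/28224 ≈ 2282.9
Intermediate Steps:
Z = 4 (Z = 0 - (-2 - 2) = 0 - 1*(-4) = 0 + 4 = 4)
a(u) = 3 - 1/(2*u) (a(u) = 3 - 1/(u + u) = 3 - 1/(2*u))
x = 2/21 (x = -2*(-1/21) = 2/21 ≈ 0.095238)
F(p, V) = 3 + 23*p/8 (F(p, V) = (3 - ½/4)*p + 3 = (3 - ½*¼)*p + 3 = (3 - ⅛)*p + 3 = 23*p/8 + 3 = 3 + 23*p/8)
((F(1, 2) - x) + 42)² = (((3 + (23/8)*1) - 1*2/21) + 42)² = (((3 + 23/8) - 2/21) + 42)² = ((47/8 - 2/21) + 42)² = (971/168 + 42)² = (8027/168)² = 64432729/28224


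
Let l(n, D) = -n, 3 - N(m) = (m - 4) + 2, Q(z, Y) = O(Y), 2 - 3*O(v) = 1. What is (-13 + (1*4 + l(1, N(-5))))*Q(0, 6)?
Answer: -10/3 ≈ -3.3333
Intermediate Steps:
O(v) = ⅓ (O(v) = ⅔ - ⅓*1 = ⅔ - ⅓ = ⅓)
Q(z, Y) = ⅓
N(m) = 5 - m (N(m) = 3 - ((m - 4) + 2) = 3 - ((-4 + m) + 2) = 3 - (-2 + m) = 3 + (2 - m) = 5 - m)
(-13 + (1*4 + l(1, N(-5))))*Q(0, 6) = (-13 + (1*4 - 1*1))*(⅓) = (-13 + (4 - 1))*(⅓) = (-13 + 3)*(⅓) = -10*⅓ = -10/3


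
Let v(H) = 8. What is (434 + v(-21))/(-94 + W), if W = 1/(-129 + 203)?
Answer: -2516/535 ≈ -4.7028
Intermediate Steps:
W = 1/74 ≈ 0.013514
(434 + v(-21))/(-94 + W) = (434 + 8)/(-94 + 1/74) = 442/(-6955/74) = 442*(-74/6955) = -2516/535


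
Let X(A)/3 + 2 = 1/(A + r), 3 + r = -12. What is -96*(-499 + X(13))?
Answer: 48624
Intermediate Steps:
r = -15 (r = -3 - 12 = -15)
X(A) = -6 + 3/(-15 + A) (X(A) = -6 + 3/(A - 15) = -6 + 3/(-15 + A))
-96*(-499 + X(13)) = -96*(-499 + 3*(31 - 2*13)/(-15 + 13)) = -96*(-499 + 3*(31 - 26)/(-2)) = -96*(-499 + 3*(-½)*5) = -96*(-499 - 15/2) = -96*(-1013/2) = 48624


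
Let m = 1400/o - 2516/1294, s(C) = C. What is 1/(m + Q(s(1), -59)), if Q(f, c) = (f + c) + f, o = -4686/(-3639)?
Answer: 505307/519582703 ≈ 0.00097252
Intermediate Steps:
o = 1562/1213 (o = -4686*(-1/3639) = 1562/1213 ≈ 1.2877)
Q(f, c) = c + 2*f (Q(f, c) = (c + f) + f = c + 2*f)
m = 548385202/505307 (m = 1400/(1562/1213) - 2516/1294 = 1400*(1213/1562) - 2516*1/1294 = 849100/781 - 1258/647 = 548385202/505307 ≈ 1085.3)
1/(m + Q(s(1), -59)) = 1/(548385202/505307 + (-59 + 2*1)) = 1/(548385202/505307 + (-59 + 2)) = 1/(548385202/505307 - 57) = 1/(519582703/505307) = 505307/519582703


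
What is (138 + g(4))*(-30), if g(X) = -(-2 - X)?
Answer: -4320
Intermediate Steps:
g(X) = 2 + X
(138 + g(4))*(-30) = (138 + (2 + 4))*(-30) = (138 + 6)*(-30) = 144*(-30) = -4320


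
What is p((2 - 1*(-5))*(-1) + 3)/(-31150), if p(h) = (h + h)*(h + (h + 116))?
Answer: 432/15575 ≈ 0.027737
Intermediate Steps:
p(h) = 2*h*(116 + 2*h) (p(h) = (2*h)*(h + (116 + h)) = (2*h)*(116 + 2*h) = 2*h*(116 + 2*h))
p((2 - 1*(-5))*(-1) + 3)/(-31150) = (4*((2 - 1*(-5))*(-1) + 3)*(58 + ((2 - 1*(-5))*(-1) + 3)))/(-31150) = (4*((2 + 5)*(-1) + 3)*(58 + ((2 + 5)*(-1) + 3)))*(-1/31150) = (4*(7*(-1) + 3)*(58 + (7*(-1) + 3)))*(-1/31150) = (4*(-7 + 3)*(58 + (-7 + 3)))*(-1/31150) = (4*(-4)*(58 - 4))*(-1/31150) = (4*(-4)*54)*(-1/31150) = -864*(-1/31150) = 432/15575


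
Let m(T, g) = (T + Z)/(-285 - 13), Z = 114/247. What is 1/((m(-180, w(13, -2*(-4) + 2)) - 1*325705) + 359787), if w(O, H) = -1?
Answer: 1937/66018001 ≈ 2.9340e-5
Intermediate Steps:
Z = 6/13 (Z = 114*(1/247) = 6/13 ≈ 0.46154)
m(T, g) = -3/1937 - T/298 (m(T, g) = (T + 6/13)/(-285 - 13) = (6/13 + T)/(-298) = (6/13 + T)*(-1/298) = -3/1937 - T/298)
1/((m(-180, w(13, -2*(-4) + 2)) - 1*325705) + 359787) = 1/(((-3/1937 - 1/298*(-180)) - 1*325705) + 359787) = 1/(((-3/1937 + 90/149) - 325705) + 359787) = 1/((1167/1937 - 325705) + 359787) = 1/(-630889418/1937 + 359787) = 1/(66018001/1937) = 1937/66018001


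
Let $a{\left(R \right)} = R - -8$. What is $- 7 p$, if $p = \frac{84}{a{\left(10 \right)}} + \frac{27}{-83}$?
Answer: $- \frac{7567}{249} \approx -30.39$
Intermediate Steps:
$a{\left(R \right)} = 8 + R$ ($a{\left(R \right)} = R + 8 = 8 + R$)
$p = \frac{1081}{249}$ ($p = \frac{84}{8 + 10} + \frac{27}{-83} = \frac{84}{18} + 27 \left(- \frac{1}{83}\right) = 84 \cdot \frac{1}{18} - \frac{27}{83} = \frac{14}{3} - \frac{27}{83} = \frac{1081}{249} \approx 4.3414$)
$- 7 p = \left(-7\right) \frac{1081}{249} = - \frac{7567}{249}$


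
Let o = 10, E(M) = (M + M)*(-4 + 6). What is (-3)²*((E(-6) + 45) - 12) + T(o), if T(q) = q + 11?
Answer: 102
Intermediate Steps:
E(M) = 4*M (E(M) = (2*M)*2 = 4*M)
T(q) = 11 + q
(-3)²*((E(-6) + 45) - 12) + T(o) = (-3)²*((4*(-6) + 45) - 12) + (11 + 10) = 9*((-24 + 45) - 12) + 21 = 9*(21 - 12) + 21 = 9*9 + 21 = 81 + 21 = 102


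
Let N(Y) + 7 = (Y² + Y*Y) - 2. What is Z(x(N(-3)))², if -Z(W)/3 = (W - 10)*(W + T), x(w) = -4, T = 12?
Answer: 112896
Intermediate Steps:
N(Y) = -9 + 2*Y² (N(Y) = -7 + ((Y² + Y*Y) - 2) = -7 + ((Y² + Y²) - 2) = -7 + (2*Y² - 2) = -7 + (-2 + 2*Y²) = -9 + 2*Y²)
Z(W) = -3*(-10 + W)*(12 + W) (Z(W) = -3*(W - 10)*(W + 12) = -3*(-10 + W)*(12 + W))
Z(x(N(-3)))² = (360 - 6*(-4) - 3*(-4)²)² = (360 + 24 - 3*16)² = (360 + 24 - 48)² = 336² = 112896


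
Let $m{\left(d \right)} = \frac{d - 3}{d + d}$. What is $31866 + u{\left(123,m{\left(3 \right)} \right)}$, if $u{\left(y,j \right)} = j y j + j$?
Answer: $31866$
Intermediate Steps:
$m{\left(d \right)} = \frac{-3 + d}{2 d}$
$u{\left(y,j \right)} = j + y j^{2}$ ($u{\left(y,j \right)} = y j^{2} + j = j + y j^{2}$)
$31866 + u{\left(123,m{\left(3 \right)} \right)} = 31866 + \frac{-3 + 3}{2 \cdot 3} \left(1 + \frac{-3 + 3}{2 \cdot 3} \cdot 123\right) = 31866 + \frac{1}{2} \cdot \frac{1}{3} \cdot 0 \left(1 + \frac{1}{2} \cdot \frac{1}{3} \cdot 0 \cdot 123\right) = 31866 + 0 \left(1 + 0 \cdot 123\right) = 31866 + 0 \left(1 + 0\right) = 31866 + 0 \cdot 1 = 31866 + 0 = 31866$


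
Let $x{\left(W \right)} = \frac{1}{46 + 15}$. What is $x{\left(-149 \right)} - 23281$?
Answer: $- \frac{1420140}{61} \approx -23281.0$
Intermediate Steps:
$x{\left(W \right)} = \frac{1}{61}$
$x{\left(-149 \right)} - 23281 = \frac{1}{61} - 23281 = - \frac{1420140}{61}$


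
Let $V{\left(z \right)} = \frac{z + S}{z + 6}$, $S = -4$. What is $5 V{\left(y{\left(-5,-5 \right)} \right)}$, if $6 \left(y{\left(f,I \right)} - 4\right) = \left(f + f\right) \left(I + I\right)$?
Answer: $\frac{25}{8} \approx 3.125$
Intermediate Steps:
$y{\left(f,I \right)} = 4 + \frac{2 I f}{3}$ ($y{\left(f,I \right)} = 4 + \frac{\left(f + f\right) \left(I + I\right)}{6} = 4 + \frac{2 f 2 I}{6} = 4 + \frac{4 I f}{6} = 4 + \frac{2 I f}{3}$)
$V{\left(z \right)} = \frac{-4 + z}{6 + z}$ ($V{\left(z \right)} = \frac{z - 4}{z + 6} = \frac{-4 + z}{6 + z}$)
$5 V{\left(y{\left(-5,-5 \right)} \right)} = 5 \frac{-4 + \left(4 + \frac{2}{3} \left(-5\right) \left(-5\right)\right)}{6 + \left(4 + \frac{2}{3} \left(-5\right) \left(-5\right)\right)} = 5 \frac{-4 + \left(4 + \frac{50}{3}\right)}{6 + \left(4 + \frac{50}{3}\right)} = 5 \frac{-4 + \frac{62}{3}}{6 + \frac{62}{3}} = 5 \frac{1}{\frac{80}{3}} \cdot \frac{50}{3} = 5 \cdot \frac{3}{80} \cdot \frac{50}{3} = 5 \cdot \frac{5}{8} = \frac{25}{8}$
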